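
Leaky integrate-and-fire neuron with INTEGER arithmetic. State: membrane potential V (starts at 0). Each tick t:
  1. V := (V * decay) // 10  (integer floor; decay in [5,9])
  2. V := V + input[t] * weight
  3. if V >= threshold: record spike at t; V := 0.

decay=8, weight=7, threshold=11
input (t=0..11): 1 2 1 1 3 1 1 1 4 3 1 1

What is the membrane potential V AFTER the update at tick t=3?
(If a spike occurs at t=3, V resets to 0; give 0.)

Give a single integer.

Answer: 0

Derivation:
t=0: input=1 -> V=7
t=1: input=2 -> V=0 FIRE
t=2: input=1 -> V=7
t=3: input=1 -> V=0 FIRE
t=4: input=3 -> V=0 FIRE
t=5: input=1 -> V=7
t=6: input=1 -> V=0 FIRE
t=7: input=1 -> V=7
t=8: input=4 -> V=0 FIRE
t=9: input=3 -> V=0 FIRE
t=10: input=1 -> V=7
t=11: input=1 -> V=0 FIRE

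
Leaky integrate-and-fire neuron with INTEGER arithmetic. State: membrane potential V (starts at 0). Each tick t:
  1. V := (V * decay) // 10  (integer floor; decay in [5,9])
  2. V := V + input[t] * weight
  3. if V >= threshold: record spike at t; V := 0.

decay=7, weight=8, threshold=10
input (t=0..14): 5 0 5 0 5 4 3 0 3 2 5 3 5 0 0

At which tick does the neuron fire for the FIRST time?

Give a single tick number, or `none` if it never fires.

Answer: 0

Derivation:
t=0: input=5 -> V=0 FIRE
t=1: input=0 -> V=0
t=2: input=5 -> V=0 FIRE
t=3: input=0 -> V=0
t=4: input=5 -> V=0 FIRE
t=5: input=4 -> V=0 FIRE
t=6: input=3 -> V=0 FIRE
t=7: input=0 -> V=0
t=8: input=3 -> V=0 FIRE
t=9: input=2 -> V=0 FIRE
t=10: input=5 -> V=0 FIRE
t=11: input=3 -> V=0 FIRE
t=12: input=5 -> V=0 FIRE
t=13: input=0 -> V=0
t=14: input=0 -> V=0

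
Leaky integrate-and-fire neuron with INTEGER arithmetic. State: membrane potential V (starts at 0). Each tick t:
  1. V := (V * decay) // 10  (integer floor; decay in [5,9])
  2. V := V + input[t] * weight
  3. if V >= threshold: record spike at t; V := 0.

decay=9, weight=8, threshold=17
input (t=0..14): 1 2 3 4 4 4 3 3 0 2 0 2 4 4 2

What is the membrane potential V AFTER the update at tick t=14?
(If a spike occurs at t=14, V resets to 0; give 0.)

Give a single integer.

t=0: input=1 -> V=8
t=1: input=2 -> V=0 FIRE
t=2: input=3 -> V=0 FIRE
t=3: input=4 -> V=0 FIRE
t=4: input=4 -> V=0 FIRE
t=5: input=4 -> V=0 FIRE
t=6: input=3 -> V=0 FIRE
t=7: input=3 -> V=0 FIRE
t=8: input=0 -> V=0
t=9: input=2 -> V=16
t=10: input=0 -> V=14
t=11: input=2 -> V=0 FIRE
t=12: input=4 -> V=0 FIRE
t=13: input=4 -> V=0 FIRE
t=14: input=2 -> V=16

Answer: 16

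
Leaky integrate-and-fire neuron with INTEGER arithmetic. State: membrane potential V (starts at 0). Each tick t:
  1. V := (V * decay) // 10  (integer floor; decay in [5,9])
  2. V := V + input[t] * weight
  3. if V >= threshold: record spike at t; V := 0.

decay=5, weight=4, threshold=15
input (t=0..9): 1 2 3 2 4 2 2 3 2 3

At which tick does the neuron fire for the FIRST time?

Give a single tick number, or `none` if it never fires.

Answer: 2

Derivation:
t=0: input=1 -> V=4
t=1: input=2 -> V=10
t=2: input=3 -> V=0 FIRE
t=3: input=2 -> V=8
t=4: input=4 -> V=0 FIRE
t=5: input=2 -> V=8
t=6: input=2 -> V=12
t=7: input=3 -> V=0 FIRE
t=8: input=2 -> V=8
t=9: input=3 -> V=0 FIRE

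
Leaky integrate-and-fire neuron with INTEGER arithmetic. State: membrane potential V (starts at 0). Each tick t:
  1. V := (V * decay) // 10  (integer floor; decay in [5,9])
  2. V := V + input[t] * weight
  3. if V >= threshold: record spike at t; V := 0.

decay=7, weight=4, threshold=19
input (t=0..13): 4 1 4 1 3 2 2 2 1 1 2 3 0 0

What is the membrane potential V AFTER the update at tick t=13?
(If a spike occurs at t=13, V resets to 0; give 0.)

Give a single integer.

t=0: input=4 -> V=16
t=1: input=1 -> V=15
t=2: input=4 -> V=0 FIRE
t=3: input=1 -> V=4
t=4: input=3 -> V=14
t=5: input=2 -> V=17
t=6: input=2 -> V=0 FIRE
t=7: input=2 -> V=8
t=8: input=1 -> V=9
t=9: input=1 -> V=10
t=10: input=2 -> V=15
t=11: input=3 -> V=0 FIRE
t=12: input=0 -> V=0
t=13: input=0 -> V=0

Answer: 0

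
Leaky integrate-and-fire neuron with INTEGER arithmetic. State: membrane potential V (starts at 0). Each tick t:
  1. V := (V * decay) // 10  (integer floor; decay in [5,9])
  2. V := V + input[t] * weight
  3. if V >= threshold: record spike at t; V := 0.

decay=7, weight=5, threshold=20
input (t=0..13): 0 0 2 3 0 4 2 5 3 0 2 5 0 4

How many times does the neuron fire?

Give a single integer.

t=0: input=0 -> V=0
t=1: input=0 -> V=0
t=2: input=2 -> V=10
t=3: input=3 -> V=0 FIRE
t=4: input=0 -> V=0
t=5: input=4 -> V=0 FIRE
t=6: input=2 -> V=10
t=7: input=5 -> V=0 FIRE
t=8: input=3 -> V=15
t=9: input=0 -> V=10
t=10: input=2 -> V=17
t=11: input=5 -> V=0 FIRE
t=12: input=0 -> V=0
t=13: input=4 -> V=0 FIRE

Answer: 5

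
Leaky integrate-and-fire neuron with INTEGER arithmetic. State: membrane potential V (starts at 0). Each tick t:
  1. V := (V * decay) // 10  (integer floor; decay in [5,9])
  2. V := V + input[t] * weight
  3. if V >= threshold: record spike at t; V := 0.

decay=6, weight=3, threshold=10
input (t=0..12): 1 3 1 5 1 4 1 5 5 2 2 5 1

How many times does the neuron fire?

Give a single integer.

t=0: input=1 -> V=3
t=1: input=3 -> V=0 FIRE
t=2: input=1 -> V=3
t=3: input=5 -> V=0 FIRE
t=4: input=1 -> V=3
t=5: input=4 -> V=0 FIRE
t=6: input=1 -> V=3
t=7: input=5 -> V=0 FIRE
t=8: input=5 -> V=0 FIRE
t=9: input=2 -> V=6
t=10: input=2 -> V=9
t=11: input=5 -> V=0 FIRE
t=12: input=1 -> V=3

Answer: 6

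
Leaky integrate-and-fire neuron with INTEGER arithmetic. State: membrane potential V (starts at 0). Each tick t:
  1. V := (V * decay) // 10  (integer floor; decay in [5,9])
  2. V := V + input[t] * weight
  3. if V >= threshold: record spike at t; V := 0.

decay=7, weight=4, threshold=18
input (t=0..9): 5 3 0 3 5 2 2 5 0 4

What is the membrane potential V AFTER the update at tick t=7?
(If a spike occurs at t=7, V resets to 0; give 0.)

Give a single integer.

Answer: 0

Derivation:
t=0: input=5 -> V=0 FIRE
t=1: input=3 -> V=12
t=2: input=0 -> V=8
t=3: input=3 -> V=17
t=4: input=5 -> V=0 FIRE
t=5: input=2 -> V=8
t=6: input=2 -> V=13
t=7: input=5 -> V=0 FIRE
t=8: input=0 -> V=0
t=9: input=4 -> V=16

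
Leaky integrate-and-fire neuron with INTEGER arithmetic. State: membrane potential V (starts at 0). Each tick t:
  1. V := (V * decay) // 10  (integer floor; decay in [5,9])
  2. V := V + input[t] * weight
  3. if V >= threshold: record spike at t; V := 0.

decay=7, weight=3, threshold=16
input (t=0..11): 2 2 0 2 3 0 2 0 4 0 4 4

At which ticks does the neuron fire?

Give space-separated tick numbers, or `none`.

Answer: 4 10

Derivation:
t=0: input=2 -> V=6
t=1: input=2 -> V=10
t=2: input=0 -> V=7
t=3: input=2 -> V=10
t=4: input=3 -> V=0 FIRE
t=5: input=0 -> V=0
t=6: input=2 -> V=6
t=7: input=0 -> V=4
t=8: input=4 -> V=14
t=9: input=0 -> V=9
t=10: input=4 -> V=0 FIRE
t=11: input=4 -> V=12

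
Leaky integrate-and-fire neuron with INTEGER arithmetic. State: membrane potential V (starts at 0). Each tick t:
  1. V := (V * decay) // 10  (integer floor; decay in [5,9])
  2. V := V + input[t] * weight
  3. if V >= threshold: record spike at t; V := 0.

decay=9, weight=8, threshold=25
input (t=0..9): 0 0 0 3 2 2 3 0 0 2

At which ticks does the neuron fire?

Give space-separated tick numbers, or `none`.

t=0: input=0 -> V=0
t=1: input=0 -> V=0
t=2: input=0 -> V=0
t=3: input=3 -> V=24
t=4: input=2 -> V=0 FIRE
t=5: input=2 -> V=16
t=6: input=3 -> V=0 FIRE
t=7: input=0 -> V=0
t=8: input=0 -> V=0
t=9: input=2 -> V=16

Answer: 4 6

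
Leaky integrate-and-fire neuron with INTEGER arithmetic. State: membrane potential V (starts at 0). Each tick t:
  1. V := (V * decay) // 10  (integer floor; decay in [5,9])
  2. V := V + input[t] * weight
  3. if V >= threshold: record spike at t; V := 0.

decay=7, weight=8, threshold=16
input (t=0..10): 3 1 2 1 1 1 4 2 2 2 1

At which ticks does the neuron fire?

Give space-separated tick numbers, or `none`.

t=0: input=3 -> V=0 FIRE
t=1: input=1 -> V=8
t=2: input=2 -> V=0 FIRE
t=3: input=1 -> V=8
t=4: input=1 -> V=13
t=5: input=1 -> V=0 FIRE
t=6: input=4 -> V=0 FIRE
t=7: input=2 -> V=0 FIRE
t=8: input=2 -> V=0 FIRE
t=9: input=2 -> V=0 FIRE
t=10: input=1 -> V=8

Answer: 0 2 5 6 7 8 9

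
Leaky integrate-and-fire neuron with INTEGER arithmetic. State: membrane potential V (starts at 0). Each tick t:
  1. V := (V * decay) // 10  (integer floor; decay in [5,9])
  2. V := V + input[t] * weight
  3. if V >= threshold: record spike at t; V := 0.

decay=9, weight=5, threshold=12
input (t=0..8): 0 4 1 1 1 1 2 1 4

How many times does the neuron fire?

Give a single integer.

t=0: input=0 -> V=0
t=1: input=4 -> V=0 FIRE
t=2: input=1 -> V=5
t=3: input=1 -> V=9
t=4: input=1 -> V=0 FIRE
t=5: input=1 -> V=5
t=6: input=2 -> V=0 FIRE
t=7: input=1 -> V=5
t=8: input=4 -> V=0 FIRE

Answer: 4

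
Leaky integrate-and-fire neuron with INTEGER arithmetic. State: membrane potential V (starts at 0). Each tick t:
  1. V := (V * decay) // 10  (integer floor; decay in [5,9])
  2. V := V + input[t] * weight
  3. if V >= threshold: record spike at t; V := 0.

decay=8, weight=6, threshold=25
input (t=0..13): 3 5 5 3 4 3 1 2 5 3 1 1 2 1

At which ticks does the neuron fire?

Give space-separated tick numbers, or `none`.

t=0: input=3 -> V=18
t=1: input=5 -> V=0 FIRE
t=2: input=5 -> V=0 FIRE
t=3: input=3 -> V=18
t=4: input=4 -> V=0 FIRE
t=5: input=3 -> V=18
t=6: input=1 -> V=20
t=7: input=2 -> V=0 FIRE
t=8: input=5 -> V=0 FIRE
t=9: input=3 -> V=18
t=10: input=1 -> V=20
t=11: input=1 -> V=22
t=12: input=2 -> V=0 FIRE
t=13: input=1 -> V=6

Answer: 1 2 4 7 8 12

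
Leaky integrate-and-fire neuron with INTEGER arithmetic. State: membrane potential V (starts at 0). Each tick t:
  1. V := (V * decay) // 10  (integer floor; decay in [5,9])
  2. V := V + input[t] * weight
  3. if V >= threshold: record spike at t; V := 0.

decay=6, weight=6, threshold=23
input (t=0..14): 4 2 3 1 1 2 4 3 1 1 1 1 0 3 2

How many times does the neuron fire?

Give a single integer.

Answer: 4

Derivation:
t=0: input=4 -> V=0 FIRE
t=1: input=2 -> V=12
t=2: input=3 -> V=0 FIRE
t=3: input=1 -> V=6
t=4: input=1 -> V=9
t=5: input=2 -> V=17
t=6: input=4 -> V=0 FIRE
t=7: input=3 -> V=18
t=8: input=1 -> V=16
t=9: input=1 -> V=15
t=10: input=1 -> V=15
t=11: input=1 -> V=15
t=12: input=0 -> V=9
t=13: input=3 -> V=0 FIRE
t=14: input=2 -> V=12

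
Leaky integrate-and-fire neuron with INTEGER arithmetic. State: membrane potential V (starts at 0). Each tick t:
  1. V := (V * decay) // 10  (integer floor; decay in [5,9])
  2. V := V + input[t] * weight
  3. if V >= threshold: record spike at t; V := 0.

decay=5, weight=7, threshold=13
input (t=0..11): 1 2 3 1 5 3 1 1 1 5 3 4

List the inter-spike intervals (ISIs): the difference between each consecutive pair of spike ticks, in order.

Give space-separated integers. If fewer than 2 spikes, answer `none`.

Answer: 1 2 1 4 1 1

Derivation:
t=0: input=1 -> V=7
t=1: input=2 -> V=0 FIRE
t=2: input=3 -> V=0 FIRE
t=3: input=1 -> V=7
t=4: input=5 -> V=0 FIRE
t=5: input=3 -> V=0 FIRE
t=6: input=1 -> V=7
t=7: input=1 -> V=10
t=8: input=1 -> V=12
t=9: input=5 -> V=0 FIRE
t=10: input=3 -> V=0 FIRE
t=11: input=4 -> V=0 FIRE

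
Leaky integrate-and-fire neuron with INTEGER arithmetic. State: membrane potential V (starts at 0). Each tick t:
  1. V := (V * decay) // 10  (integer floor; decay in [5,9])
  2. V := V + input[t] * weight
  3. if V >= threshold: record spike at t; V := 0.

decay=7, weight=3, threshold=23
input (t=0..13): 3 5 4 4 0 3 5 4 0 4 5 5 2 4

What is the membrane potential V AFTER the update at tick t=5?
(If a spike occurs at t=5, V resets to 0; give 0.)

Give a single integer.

t=0: input=3 -> V=9
t=1: input=5 -> V=21
t=2: input=4 -> V=0 FIRE
t=3: input=4 -> V=12
t=4: input=0 -> V=8
t=5: input=3 -> V=14
t=6: input=5 -> V=0 FIRE
t=7: input=4 -> V=12
t=8: input=0 -> V=8
t=9: input=4 -> V=17
t=10: input=5 -> V=0 FIRE
t=11: input=5 -> V=15
t=12: input=2 -> V=16
t=13: input=4 -> V=0 FIRE

Answer: 14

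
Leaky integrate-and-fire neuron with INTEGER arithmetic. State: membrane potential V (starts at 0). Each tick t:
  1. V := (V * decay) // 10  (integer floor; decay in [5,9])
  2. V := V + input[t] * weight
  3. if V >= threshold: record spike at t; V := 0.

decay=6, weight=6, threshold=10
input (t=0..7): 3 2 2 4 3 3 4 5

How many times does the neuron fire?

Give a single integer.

Answer: 8

Derivation:
t=0: input=3 -> V=0 FIRE
t=1: input=2 -> V=0 FIRE
t=2: input=2 -> V=0 FIRE
t=3: input=4 -> V=0 FIRE
t=4: input=3 -> V=0 FIRE
t=5: input=3 -> V=0 FIRE
t=6: input=4 -> V=0 FIRE
t=7: input=5 -> V=0 FIRE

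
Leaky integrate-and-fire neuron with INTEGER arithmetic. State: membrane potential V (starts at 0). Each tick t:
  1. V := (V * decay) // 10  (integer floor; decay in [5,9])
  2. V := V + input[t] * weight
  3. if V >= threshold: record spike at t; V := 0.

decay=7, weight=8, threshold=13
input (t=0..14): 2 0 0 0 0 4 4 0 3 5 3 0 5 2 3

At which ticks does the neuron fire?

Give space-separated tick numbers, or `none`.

Answer: 0 5 6 8 9 10 12 13 14

Derivation:
t=0: input=2 -> V=0 FIRE
t=1: input=0 -> V=0
t=2: input=0 -> V=0
t=3: input=0 -> V=0
t=4: input=0 -> V=0
t=5: input=4 -> V=0 FIRE
t=6: input=4 -> V=0 FIRE
t=7: input=0 -> V=0
t=8: input=3 -> V=0 FIRE
t=9: input=5 -> V=0 FIRE
t=10: input=3 -> V=0 FIRE
t=11: input=0 -> V=0
t=12: input=5 -> V=0 FIRE
t=13: input=2 -> V=0 FIRE
t=14: input=3 -> V=0 FIRE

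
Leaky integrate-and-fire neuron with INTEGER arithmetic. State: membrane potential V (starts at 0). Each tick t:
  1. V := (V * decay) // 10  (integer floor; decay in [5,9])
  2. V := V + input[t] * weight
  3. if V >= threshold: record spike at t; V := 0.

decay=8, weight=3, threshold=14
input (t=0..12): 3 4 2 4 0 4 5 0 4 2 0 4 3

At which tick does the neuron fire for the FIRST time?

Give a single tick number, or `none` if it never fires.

Answer: 1

Derivation:
t=0: input=3 -> V=9
t=1: input=4 -> V=0 FIRE
t=2: input=2 -> V=6
t=3: input=4 -> V=0 FIRE
t=4: input=0 -> V=0
t=5: input=4 -> V=12
t=6: input=5 -> V=0 FIRE
t=7: input=0 -> V=0
t=8: input=4 -> V=12
t=9: input=2 -> V=0 FIRE
t=10: input=0 -> V=0
t=11: input=4 -> V=12
t=12: input=3 -> V=0 FIRE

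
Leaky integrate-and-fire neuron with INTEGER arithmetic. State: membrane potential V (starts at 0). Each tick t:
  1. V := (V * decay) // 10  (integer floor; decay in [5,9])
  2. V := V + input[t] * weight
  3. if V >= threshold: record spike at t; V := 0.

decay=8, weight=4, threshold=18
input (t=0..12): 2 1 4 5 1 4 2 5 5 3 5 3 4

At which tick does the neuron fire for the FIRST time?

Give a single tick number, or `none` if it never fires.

t=0: input=2 -> V=8
t=1: input=1 -> V=10
t=2: input=4 -> V=0 FIRE
t=3: input=5 -> V=0 FIRE
t=4: input=1 -> V=4
t=5: input=4 -> V=0 FIRE
t=6: input=2 -> V=8
t=7: input=5 -> V=0 FIRE
t=8: input=5 -> V=0 FIRE
t=9: input=3 -> V=12
t=10: input=5 -> V=0 FIRE
t=11: input=3 -> V=12
t=12: input=4 -> V=0 FIRE

Answer: 2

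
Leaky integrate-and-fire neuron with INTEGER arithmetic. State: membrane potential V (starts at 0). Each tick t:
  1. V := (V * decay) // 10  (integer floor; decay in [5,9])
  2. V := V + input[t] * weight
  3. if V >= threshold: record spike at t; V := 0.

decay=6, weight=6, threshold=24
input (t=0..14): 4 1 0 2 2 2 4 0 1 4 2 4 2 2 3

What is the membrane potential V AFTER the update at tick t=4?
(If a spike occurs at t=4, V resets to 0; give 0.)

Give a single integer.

t=0: input=4 -> V=0 FIRE
t=1: input=1 -> V=6
t=2: input=0 -> V=3
t=3: input=2 -> V=13
t=4: input=2 -> V=19
t=5: input=2 -> V=23
t=6: input=4 -> V=0 FIRE
t=7: input=0 -> V=0
t=8: input=1 -> V=6
t=9: input=4 -> V=0 FIRE
t=10: input=2 -> V=12
t=11: input=4 -> V=0 FIRE
t=12: input=2 -> V=12
t=13: input=2 -> V=19
t=14: input=3 -> V=0 FIRE

Answer: 19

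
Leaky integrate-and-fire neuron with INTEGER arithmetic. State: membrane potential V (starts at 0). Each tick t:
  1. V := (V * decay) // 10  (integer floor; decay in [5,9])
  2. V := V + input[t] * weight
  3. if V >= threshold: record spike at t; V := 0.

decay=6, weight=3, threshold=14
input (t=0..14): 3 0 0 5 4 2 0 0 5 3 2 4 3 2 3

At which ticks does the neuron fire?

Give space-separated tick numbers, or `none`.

t=0: input=3 -> V=9
t=1: input=0 -> V=5
t=2: input=0 -> V=3
t=3: input=5 -> V=0 FIRE
t=4: input=4 -> V=12
t=5: input=2 -> V=13
t=6: input=0 -> V=7
t=7: input=0 -> V=4
t=8: input=5 -> V=0 FIRE
t=9: input=3 -> V=9
t=10: input=2 -> V=11
t=11: input=4 -> V=0 FIRE
t=12: input=3 -> V=9
t=13: input=2 -> V=11
t=14: input=3 -> V=0 FIRE

Answer: 3 8 11 14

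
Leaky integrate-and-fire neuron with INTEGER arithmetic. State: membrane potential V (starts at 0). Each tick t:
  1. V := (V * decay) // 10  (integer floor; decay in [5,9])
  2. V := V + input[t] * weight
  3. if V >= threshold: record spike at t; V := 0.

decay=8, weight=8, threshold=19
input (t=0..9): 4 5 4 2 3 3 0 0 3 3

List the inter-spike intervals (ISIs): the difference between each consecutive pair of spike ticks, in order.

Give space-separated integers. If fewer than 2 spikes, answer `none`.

t=0: input=4 -> V=0 FIRE
t=1: input=5 -> V=0 FIRE
t=2: input=4 -> V=0 FIRE
t=3: input=2 -> V=16
t=4: input=3 -> V=0 FIRE
t=5: input=3 -> V=0 FIRE
t=6: input=0 -> V=0
t=7: input=0 -> V=0
t=8: input=3 -> V=0 FIRE
t=9: input=3 -> V=0 FIRE

Answer: 1 1 2 1 3 1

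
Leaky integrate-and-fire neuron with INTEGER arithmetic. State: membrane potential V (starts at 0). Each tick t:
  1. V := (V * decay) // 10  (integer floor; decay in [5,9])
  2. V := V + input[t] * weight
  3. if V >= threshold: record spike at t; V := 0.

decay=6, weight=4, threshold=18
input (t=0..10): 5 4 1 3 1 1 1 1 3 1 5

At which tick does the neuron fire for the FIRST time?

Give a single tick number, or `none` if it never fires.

t=0: input=5 -> V=0 FIRE
t=1: input=4 -> V=16
t=2: input=1 -> V=13
t=3: input=3 -> V=0 FIRE
t=4: input=1 -> V=4
t=5: input=1 -> V=6
t=6: input=1 -> V=7
t=7: input=1 -> V=8
t=8: input=3 -> V=16
t=9: input=1 -> V=13
t=10: input=5 -> V=0 FIRE

Answer: 0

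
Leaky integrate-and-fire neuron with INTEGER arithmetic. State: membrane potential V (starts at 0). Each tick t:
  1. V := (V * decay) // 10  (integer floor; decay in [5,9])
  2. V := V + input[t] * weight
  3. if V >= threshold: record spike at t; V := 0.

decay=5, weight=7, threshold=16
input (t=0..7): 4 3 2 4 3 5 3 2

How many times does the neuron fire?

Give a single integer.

t=0: input=4 -> V=0 FIRE
t=1: input=3 -> V=0 FIRE
t=2: input=2 -> V=14
t=3: input=4 -> V=0 FIRE
t=4: input=3 -> V=0 FIRE
t=5: input=5 -> V=0 FIRE
t=6: input=3 -> V=0 FIRE
t=7: input=2 -> V=14

Answer: 6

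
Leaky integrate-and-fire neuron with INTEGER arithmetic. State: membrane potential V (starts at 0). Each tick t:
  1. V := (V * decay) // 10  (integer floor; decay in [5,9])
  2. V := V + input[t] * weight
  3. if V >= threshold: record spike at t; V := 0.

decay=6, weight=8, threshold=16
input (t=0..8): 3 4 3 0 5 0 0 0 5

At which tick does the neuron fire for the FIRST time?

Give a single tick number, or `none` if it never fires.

Answer: 0

Derivation:
t=0: input=3 -> V=0 FIRE
t=1: input=4 -> V=0 FIRE
t=2: input=3 -> V=0 FIRE
t=3: input=0 -> V=0
t=4: input=5 -> V=0 FIRE
t=5: input=0 -> V=0
t=6: input=0 -> V=0
t=7: input=0 -> V=0
t=8: input=5 -> V=0 FIRE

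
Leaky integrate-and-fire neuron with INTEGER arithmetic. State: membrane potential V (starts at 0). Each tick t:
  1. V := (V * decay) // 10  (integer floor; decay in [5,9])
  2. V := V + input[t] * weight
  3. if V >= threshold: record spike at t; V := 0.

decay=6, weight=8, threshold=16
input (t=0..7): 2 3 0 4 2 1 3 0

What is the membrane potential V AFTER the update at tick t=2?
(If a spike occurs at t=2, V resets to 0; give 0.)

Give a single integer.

Answer: 0

Derivation:
t=0: input=2 -> V=0 FIRE
t=1: input=3 -> V=0 FIRE
t=2: input=0 -> V=0
t=3: input=4 -> V=0 FIRE
t=4: input=2 -> V=0 FIRE
t=5: input=1 -> V=8
t=6: input=3 -> V=0 FIRE
t=7: input=0 -> V=0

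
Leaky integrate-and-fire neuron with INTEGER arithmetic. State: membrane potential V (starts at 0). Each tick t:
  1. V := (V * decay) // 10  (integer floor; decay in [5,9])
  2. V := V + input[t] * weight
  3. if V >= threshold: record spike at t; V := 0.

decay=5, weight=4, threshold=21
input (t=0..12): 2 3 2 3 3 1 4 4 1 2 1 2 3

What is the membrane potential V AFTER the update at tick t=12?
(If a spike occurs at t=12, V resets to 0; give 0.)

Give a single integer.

t=0: input=2 -> V=8
t=1: input=3 -> V=16
t=2: input=2 -> V=16
t=3: input=3 -> V=20
t=4: input=3 -> V=0 FIRE
t=5: input=1 -> V=4
t=6: input=4 -> V=18
t=7: input=4 -> V=0 FIRE
t=8: input=1 -> V=4
t=9: input=2 -> V=10
t=10: input=1 -> V=9
t=11: input=2 -> V=12
t=12: input=3 -> V=18

Answer: 18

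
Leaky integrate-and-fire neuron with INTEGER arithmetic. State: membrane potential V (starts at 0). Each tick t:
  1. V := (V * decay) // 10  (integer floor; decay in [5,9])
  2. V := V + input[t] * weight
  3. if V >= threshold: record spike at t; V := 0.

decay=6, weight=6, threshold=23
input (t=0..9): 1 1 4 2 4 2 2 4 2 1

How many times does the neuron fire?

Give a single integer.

t=0: input=1 -> V=6
t=1: input=1 -> V=9
t=2: input=4 -> V=0 FIRE
t=3: input=2 -> V=12
t=4: input=4 -> V=0 FIRE
t=5: input=2 -> V=12
t=6: input=2 -> V=19
t=7: input=4 -> V=0 FIRE
t=8: input=2 -> V=12
t=9: input=1 -> V=13

Answer: 3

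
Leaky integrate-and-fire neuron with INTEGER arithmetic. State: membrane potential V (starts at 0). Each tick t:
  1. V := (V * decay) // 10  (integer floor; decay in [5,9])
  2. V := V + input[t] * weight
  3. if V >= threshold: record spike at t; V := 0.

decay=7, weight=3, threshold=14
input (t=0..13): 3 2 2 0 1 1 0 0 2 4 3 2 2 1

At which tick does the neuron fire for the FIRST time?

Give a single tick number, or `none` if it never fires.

Answer: 2

Derivation:
t=0: input=3 -> V=9
t=1: input=2 -> V=12
t=2: input=2 -> V=0 FIRE
t=3: input=0 -> V=0
t=4: input=1 -> V=3
t=5: input=1 -> V=5
t=6: input=0 -> V=3
t=7: input=0 -> V=2
t=8: input=2 -> V=7
t=9: input=4 -> V=0 FIRE
t=10: input=3 -> V=9
t=11: input=2 -> V=12
t=12: input=2 -> V=0 FIRE
t=13: input=1 -> V=3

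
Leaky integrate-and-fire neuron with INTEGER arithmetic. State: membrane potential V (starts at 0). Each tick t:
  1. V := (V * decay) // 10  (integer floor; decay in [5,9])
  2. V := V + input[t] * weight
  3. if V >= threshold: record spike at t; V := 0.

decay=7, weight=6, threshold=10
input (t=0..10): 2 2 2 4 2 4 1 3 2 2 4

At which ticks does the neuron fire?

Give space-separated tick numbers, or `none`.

t=0: input=2 -> V=0 FIRE
t=1: input=2 -> V=0 FIRE
t=2: input=2 -> V=0 FIRE
t=3: input=4 -> V=0 FIRE
t=4: input=2 -> V=0 FIRE
t=5: input=4 -> V=0 FIRE
t=6: input=1 -> V=6
t=7: input=3 -> V=0 FIRE
t=8: input=2 -> V=0 FIRE
t=9: input=2 -> V=0 FIRE
t=10: input=4 -> V=0 FIRE

Answer: 0 1 2 3 4 5 7 8 9 10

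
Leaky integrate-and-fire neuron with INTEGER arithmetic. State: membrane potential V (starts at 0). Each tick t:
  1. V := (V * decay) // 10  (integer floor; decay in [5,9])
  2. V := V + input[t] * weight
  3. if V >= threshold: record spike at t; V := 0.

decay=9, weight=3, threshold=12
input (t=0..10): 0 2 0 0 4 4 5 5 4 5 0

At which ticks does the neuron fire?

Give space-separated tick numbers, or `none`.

Answer: 4 5 6 7 8 9

Derivation:
t=0: input=0 -> V=0
t=1: input=2 -> V=6
t=2: input=0 -> V=5
t=3: input=0 -> V=4
t=4: input=4 -> V=0 FIRE
t=5: input=4 -> V=0 FIRE
t=6: input=5 -> V=0 FIRE
t=7: input=5 -> V=0 FIRE
t=8: input=4 -> V=0 FIRE
t=9: input=5 -> V=0 FIRE
t=10: input=0 -> V=0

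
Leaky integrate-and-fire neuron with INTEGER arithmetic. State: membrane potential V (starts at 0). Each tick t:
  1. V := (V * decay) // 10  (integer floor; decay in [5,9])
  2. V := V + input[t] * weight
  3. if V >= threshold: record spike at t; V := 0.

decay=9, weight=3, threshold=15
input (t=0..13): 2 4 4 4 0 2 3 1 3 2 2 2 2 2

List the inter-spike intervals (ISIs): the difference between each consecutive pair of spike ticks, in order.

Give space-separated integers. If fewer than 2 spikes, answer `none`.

t=0: input=2 -> V=6
t=1: input=4 -> V=0 FIRE
t=2: input=4 -> V=12
t=3: input=4 -> V=0 FIRE
t=4: input=0 -> V=0
t=5: input=2 -> V=6
t=6: input=3 -> V=14
t=7: input=1 -> V=0 FIRE
t=8: input=3 -> V=9
t=9: input=2 -> V=14
t=10: input=2 -> V=0 FIRE
t=11: input=2 -> V=6
t=12: input=2 -> V=11
t=13: input=2 -> V=0 FIRE

Answer: 2 4 3 3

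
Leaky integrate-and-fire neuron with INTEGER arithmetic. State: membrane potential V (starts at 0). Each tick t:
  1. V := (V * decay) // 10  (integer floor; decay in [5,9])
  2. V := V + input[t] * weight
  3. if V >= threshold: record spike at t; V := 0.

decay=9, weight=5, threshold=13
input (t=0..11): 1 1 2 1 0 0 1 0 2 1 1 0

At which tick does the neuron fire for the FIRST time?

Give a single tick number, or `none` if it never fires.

Answer: 2

Derivation:
t=0: input=1 -> V=5
t=1: input=1 -> V=9
t=2: input=2 -> V=0 FIRE
t=3: input=1 -> V=5
t=4: input=0 -> V=4
t=5: input=0 -> V=3
t=6: input=1 -> V=7
t=7: input=0 -> V=6
t=8: input=2 -> V=0 FIRE
t=9: input=1 -> V=5
t=10: input=1 -> V=9
t=11: input=0 -> V=8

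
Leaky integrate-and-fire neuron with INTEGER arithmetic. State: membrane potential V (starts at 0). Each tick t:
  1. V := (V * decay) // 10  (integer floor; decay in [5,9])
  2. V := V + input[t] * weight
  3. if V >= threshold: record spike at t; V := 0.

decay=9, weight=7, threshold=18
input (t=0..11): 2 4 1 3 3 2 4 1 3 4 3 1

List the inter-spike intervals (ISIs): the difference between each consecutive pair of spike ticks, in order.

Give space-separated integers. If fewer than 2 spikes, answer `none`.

Answer: 2 1 2 2 1 1

Derivation:
t=0: input=2 -> V=14
t=1: input=4 -> V=0 FIRE
t=2: input=1 -> V=7
t=3: input=3 -> V=0 FIRE
t=4: input=3 -> V=0 FIRE
t=5: input=2 -> V=14
t=6: input=4 -> V=0 FIRE
t=7: input=1 -> V=7
t=8: input=3 -> V=0 FIRE
t=9: input=4 -> V=0 FIRE
t=10: input=3 -> V=0 FIRE
t=11: input=1 -> V=7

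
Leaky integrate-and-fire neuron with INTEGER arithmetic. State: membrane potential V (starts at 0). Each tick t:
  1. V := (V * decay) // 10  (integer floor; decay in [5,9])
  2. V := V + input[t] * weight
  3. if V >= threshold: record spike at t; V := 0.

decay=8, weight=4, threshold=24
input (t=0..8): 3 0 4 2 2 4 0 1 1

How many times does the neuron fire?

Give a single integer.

t=0: input=3 -> V=12
t=1: input=0 -> V=9
t=2: input=4 -> V=23
t=3: input=2 -> V=0 FIRE
t=4: input=2 -> V=8
t=5: input=4 -> V=22
t=6: input=0 -> V=17
t=7: input=1 -> V=17
t=8: input=1 -> V=17

Answer: 1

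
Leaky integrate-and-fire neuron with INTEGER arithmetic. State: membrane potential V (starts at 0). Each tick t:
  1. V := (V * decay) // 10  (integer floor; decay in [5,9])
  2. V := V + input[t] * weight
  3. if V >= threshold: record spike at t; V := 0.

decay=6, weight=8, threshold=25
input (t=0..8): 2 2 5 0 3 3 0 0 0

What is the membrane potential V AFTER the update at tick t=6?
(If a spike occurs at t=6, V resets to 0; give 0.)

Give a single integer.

Answer: 0

Derivation:
t=0: input=2 -> V=16
t=1: input=2 -> V=0 FIRE
t=2: input=5 -> V=0 FIRE
t=3: input=0 -> V=0
t=4: input=3 -> V=24
t=5: input=3 -> V=0 FIRE
t=6: input=0 -> V=0
t=7: input=0 -> V=0
t=8: input=0 -> V=0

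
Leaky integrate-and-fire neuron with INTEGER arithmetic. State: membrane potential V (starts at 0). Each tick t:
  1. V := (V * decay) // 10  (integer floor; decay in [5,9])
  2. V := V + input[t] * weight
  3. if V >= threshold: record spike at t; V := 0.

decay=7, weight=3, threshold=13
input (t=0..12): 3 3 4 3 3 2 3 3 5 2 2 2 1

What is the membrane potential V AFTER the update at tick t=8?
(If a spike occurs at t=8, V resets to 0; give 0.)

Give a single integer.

Answer: 0

Derivation:
t=0: input=3 -> V=9
t=1: input=3 -> V=0 FIRE
t=2: input=4 -> V=12
t=3: input=3 -> V=0 FIRE
t=4: input=3 -> V=9
t=5: input=2 -> V=12
t=6: input=3 -> V=0 FIRE
t=7: input=3 -> V=9
t=8: input=5 -> V=0 FIRE
t=9: input=2 -> V=6
t=10: input=2 -> V=10
t=11: input=2 -> V=0 FIRE
t=12: input=1 -> V=3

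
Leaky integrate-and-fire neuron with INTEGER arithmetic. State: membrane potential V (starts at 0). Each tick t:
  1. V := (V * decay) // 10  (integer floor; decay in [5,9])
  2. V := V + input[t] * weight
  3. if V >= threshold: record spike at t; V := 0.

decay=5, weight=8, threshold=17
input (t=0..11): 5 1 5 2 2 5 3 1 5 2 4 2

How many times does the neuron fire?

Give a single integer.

t=0: input=5 -> V=0 FIRE
t=1: input=1 -> V=8
t=2: input=5 -> V=0 FIRE
t=3: input=2 -> V=16
t=4: input=2 -> V=0 FIRE
t=5: input=5 -> V=0 FIRE
t=6: input=3 -> V=0 FIRE
t=7: input=1 -> V=8
t=8: input=5 -> V=0 FIRE
t=9: input=2 -> V=16
t=10: input=4 -> V=0 FIRE
t=11: input=2 -> V=16

Answer: 7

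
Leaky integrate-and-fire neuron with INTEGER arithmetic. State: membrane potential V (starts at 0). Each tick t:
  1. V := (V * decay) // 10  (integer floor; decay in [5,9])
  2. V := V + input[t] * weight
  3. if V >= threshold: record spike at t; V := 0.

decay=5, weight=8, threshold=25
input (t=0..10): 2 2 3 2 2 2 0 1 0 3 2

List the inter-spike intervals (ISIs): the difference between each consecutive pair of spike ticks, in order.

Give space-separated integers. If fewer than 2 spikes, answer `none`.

t=0: input=2 -> V=16
t=1: input=2 -> V=24
t=2: input=3 -> V=0 FIRE
t=3: input=2 -> V=16
t=4: input=2 -> V=24
t=5: input=2 -> V=0 FIRE
t=6: input=0 -> V=0
t=7: input=1 -> V=8
t=8: input=0 -> V=4
t=9: input=3 -> V=0 FIRE
t=10: input=2 -> V=16

Answer: 3 4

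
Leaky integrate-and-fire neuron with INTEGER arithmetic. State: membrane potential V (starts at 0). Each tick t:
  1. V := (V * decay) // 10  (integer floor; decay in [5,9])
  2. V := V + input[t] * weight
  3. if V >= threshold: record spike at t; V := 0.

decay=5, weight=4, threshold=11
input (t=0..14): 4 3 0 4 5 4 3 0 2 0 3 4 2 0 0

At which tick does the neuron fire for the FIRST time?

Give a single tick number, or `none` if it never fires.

t=0: input=4 -> V=0 FIRE
t=1: input=3 -> V=0 FIRE
t=2: input=0 -> V=0
t=3: input=4 -> V=0 FIRE
t=4: input=5 -> V=0 FIRE
t=5: input=4 -> V=0 FIRE
t=6: input=3 -> V=0 FIRE
t=7: input=0 -> V=0
t=8: input=2 -> V=8
t=9: input=0 -> V=4
t=10: input=3 -> V=0 FIRE
t=11: input=4 -> V=0 FIRE
t=12: input=2 -> V=8
t=13: input=0 -> V=4
t=14: input=0 -> V=2

Answer: 0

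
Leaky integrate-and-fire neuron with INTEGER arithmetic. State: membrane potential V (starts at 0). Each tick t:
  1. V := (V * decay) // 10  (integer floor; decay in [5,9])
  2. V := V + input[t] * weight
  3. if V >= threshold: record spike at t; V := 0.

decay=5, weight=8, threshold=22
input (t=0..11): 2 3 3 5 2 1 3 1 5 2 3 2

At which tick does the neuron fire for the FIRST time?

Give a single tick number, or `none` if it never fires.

Answer: 1

Derivation:
t=0: input=2 -> V=16
t=1: input=3 -> V=0 FIRE
t=2: input=3 -> V=0 FIRE
t=3: input=5 -> V=0 FIRE
t=4: input=2 -> V=16
t=5: input=1 -> V=16
t=6: input=3 -> V=0 FIRE
t=7: input=1 -> V=8
t=8: input=5 -> V=0 FIRE
t=9: input=2 -> V=16
t=10: input=3 -> V=0 FIRE
t=11: input=2 -> V=16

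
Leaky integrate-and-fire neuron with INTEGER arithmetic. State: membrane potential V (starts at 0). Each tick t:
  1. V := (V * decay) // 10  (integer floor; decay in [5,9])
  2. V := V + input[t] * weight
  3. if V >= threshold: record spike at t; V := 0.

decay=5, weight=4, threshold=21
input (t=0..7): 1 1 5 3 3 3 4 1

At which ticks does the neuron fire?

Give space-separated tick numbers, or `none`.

Answer: 2 5

Derivation:
t=0: input=1 -> V=4
t=1: input=1 -> V=6
t=2: input=5 -> V=0 FIRE
t=3: input=3 -> V=12
t=4: input=3 -> V=18
t=5: input=3 -> V=0 FIRE
t=6: input=4 -> V=16
t=7: input=1 -> V=12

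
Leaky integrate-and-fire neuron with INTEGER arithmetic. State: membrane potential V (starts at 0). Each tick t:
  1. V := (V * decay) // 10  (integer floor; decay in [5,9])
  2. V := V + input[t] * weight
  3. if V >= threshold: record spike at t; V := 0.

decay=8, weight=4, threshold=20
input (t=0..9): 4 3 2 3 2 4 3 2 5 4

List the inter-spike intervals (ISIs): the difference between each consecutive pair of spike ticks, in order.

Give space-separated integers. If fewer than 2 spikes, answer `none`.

Answer: 3 2 2

Derivation:
t=0: input=4 -> V=16
t=1: input=3 -> V=0 FIRE
t=2: input=2 -> V=8
t=3: input=3 -> V=18
t=4: input=2 -> V=0 FIRE
t=5: input=4 -> V=16
t=6: input=3 -> V=0 FIRE
t=7: input=2 -> V=8
t=8: input=5 -> V=0 FIRE
t=9: input=4 -> V=16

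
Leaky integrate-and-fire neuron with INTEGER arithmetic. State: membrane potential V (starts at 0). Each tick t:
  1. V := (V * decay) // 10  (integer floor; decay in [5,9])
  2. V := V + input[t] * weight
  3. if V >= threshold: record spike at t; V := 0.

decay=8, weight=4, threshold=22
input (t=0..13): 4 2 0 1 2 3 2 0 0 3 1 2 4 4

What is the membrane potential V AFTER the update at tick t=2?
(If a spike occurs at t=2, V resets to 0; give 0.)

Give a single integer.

t=0: input=4 -> V=16
t=1: input=2 -> V=20
t=2: input=0 -> V=16
t=3: input=1 -> V=16
t=4: input=2 -> V=20
t=5: input=3 -> V=0 FIRE
t=6: input=2 -> V=8
t=7: input=0 -> V=6
t=8: input=0 -> V=4
t=9: input=3 -> V=15
t=10: input=1 -> V=16
t=11: input=2 -> V=20
t=12: input=4 -> V=0 FIRE
t=13: input=4 -> V=16

Answer: 16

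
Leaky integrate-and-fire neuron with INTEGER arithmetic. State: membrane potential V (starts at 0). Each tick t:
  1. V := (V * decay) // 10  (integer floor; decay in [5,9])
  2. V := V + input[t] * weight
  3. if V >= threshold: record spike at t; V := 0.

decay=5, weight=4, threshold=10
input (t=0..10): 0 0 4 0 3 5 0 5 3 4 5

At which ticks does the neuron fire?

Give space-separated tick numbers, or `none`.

t=0: input=0 -> V=0
t=1: input=0 -> V=0
t=2: input=4 -> V=0 FIRE
t=3: input=0 -> V=0
t=4: input=3 -> V=0 FIRE
t=5: input=5 -> V=0 FIRE
t=6: input=0 -> V=0
t=7: input=5 -> V=0 FIRE
t=8: input=3 -> V=0 FIRE
t=9: input=4 -> V=0 FIRE
t=10: input=5 -> V=0 FIRE

Answer: 2 4 5 7 8 9 10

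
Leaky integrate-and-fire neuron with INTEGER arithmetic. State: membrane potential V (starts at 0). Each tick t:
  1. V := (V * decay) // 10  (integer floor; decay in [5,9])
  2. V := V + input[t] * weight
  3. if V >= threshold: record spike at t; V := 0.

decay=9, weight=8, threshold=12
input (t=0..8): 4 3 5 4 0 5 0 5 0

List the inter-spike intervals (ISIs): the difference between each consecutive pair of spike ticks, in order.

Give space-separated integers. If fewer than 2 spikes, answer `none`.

t=0: input=4 -> V=0 FIRE
t=1: input=3 -> V=0 FIRE
t=2: input=5 -> V=0 FIRE
t=3: input=4 -> V=0 FIRE
t=4: input=0 -> V=0
t=5: input=5 -> V=0 FIRE
t=6: input=0 -> V=0
t=7: input=5 -> V=0 FIRE
t=8: input=0 -> V=0

Answer: 1 1 1 2 2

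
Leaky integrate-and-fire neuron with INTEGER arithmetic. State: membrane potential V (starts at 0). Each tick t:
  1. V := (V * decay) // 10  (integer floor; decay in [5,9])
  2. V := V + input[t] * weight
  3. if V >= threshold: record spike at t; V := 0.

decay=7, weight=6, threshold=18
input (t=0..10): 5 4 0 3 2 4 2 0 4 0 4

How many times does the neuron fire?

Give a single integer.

Answer: 6

Derivation:
t=0: input=5 -> V=0 FIRE
t=1: input=4 -> V=0 FIRE
t=2: input=0 -> V=0
t=3: input=3 -> V=0 FIRE
t=4: input=2 -> V=12
t=5: input=4 -> V=0 FIRE
t=6: input=2 -> V=12
t=7: input=0 -> V=8
t=8: input=4 -> V=0 FIRE
t=9: input=0 -> V=0
t=10: input=4 -> V=0 FIRE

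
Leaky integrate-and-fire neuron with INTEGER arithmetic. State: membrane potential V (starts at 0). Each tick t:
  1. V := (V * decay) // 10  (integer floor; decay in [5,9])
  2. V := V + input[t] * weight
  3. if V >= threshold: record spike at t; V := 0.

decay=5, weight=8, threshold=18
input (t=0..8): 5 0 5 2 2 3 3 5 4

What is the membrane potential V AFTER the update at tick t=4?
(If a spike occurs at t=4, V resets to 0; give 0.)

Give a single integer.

Answer: 0

Derivation:
t=0: input=5 -> V=0 FIRE
t=1: input=0 -> V=0
t=2: input=5 -> V=0 FIRE
t=3: input=2 -> V=16
t=4: input=2 -> V=0 FIRE
t=5: input=3 -> V=0 FIRE
t=6: input=3 -> V=0 FIRE
t=7: input=5 -> V=0 FIRE
t=8: input=4 -> V=0 FIRE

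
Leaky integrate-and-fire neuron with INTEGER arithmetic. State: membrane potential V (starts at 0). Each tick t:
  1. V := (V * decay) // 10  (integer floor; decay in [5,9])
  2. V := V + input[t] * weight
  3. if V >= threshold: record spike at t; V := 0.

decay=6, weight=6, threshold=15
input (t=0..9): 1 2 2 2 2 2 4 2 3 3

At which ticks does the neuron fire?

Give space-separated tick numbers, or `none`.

t=0: input=1 -> V=6
t=1: input=2 -> V=0 FIRE
t=2: input=2 -> V=12
t=3: input=2 -> V=0 FIRE
t=4: input=2 -> V=12
t=5: input=2 -> V=0 FIRE
t=6: input=4 -> V=0 FIRE
t=7: input=2 -> V=12
t=8: input=3 -> V=0 FIRE
t=9: input=3 -> V=0 FIRE

Answer: 1 3 5 6 8 9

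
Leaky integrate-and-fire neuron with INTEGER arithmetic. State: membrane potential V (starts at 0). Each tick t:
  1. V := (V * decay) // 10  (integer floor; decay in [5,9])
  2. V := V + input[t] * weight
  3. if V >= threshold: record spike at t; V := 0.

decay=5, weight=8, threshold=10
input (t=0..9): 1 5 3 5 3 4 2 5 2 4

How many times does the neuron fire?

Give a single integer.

Answer: 9

Derivation:
t=0: input=1 -> V=8
t=1: input=5 -> V=0 FIRE
t=2: input=3 -> V=0 FIRE
t=3: input=5 -> V=0 FIRE
t=4: input=3 -> V=0 FIRE
t=5: input=4 -> V=0 FIRE
t=6: input=2 -> V=0 FIRE
t=7: input=5 -> V=0 FIRE
t=8: input=2 -> V=0 FIRE
t=9: input=4 -> V=0 FIRE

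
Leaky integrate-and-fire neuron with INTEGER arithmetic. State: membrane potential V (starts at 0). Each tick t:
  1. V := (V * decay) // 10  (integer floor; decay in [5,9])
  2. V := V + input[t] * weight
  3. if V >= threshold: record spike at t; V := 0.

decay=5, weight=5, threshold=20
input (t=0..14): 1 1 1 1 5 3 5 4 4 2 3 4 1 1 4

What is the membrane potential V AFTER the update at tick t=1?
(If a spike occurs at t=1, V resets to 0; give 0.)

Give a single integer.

Answer: 7

Derivation:
t=0: input=1 -> V=5
t=1: input=1 -> V=7
t=2: input=1 -> V=8
t=3: input=1 -> V=9
t=4: input=5 -> V=0 FIRE
t=5: input=3 -> V=15
t=6: input=5 -> V=0 FIRE
t=7: input=4 -> V=0 FIRE
t=8: input=4 -> V=0 FIRE
t=9: input=2 -> V=10
t=10: input=3 -> V=0 FIRE
t=11: input=4 -> V=0 FIRE
t=12: input=1 -> V=5
t=13: input=1 -> V=7
t=14: input=4 -> V=0 FIRE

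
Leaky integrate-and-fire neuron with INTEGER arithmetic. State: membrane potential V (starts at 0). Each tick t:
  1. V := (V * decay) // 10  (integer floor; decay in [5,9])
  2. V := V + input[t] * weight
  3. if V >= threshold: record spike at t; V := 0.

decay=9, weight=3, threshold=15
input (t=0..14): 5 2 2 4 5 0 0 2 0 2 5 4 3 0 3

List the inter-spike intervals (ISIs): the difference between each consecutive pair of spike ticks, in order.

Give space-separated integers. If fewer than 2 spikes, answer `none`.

t=0: input=5 -> V=0 FIRE
t=1: input=2 -> V=6
t=2: input=2 -> V=11
t=3: input=4 -> V=0 FIRE
t=4: input=5 -> V=0 FIRE
t=5: input=0 -> V=0
t=6: input=0 -> V=0
t=7: input=2 -> V=6
t=8: input=0 -> V=5
t=9: input=2 -> V=10
t=10: input=5 -> V=0 FIRE
t=11: input=4 -> V=12
t=12: input=3 -> V=0 FIRE
t=13: input=0 -> V=0
t=14: input=3 -> V=9

Answer: 3 1 6 2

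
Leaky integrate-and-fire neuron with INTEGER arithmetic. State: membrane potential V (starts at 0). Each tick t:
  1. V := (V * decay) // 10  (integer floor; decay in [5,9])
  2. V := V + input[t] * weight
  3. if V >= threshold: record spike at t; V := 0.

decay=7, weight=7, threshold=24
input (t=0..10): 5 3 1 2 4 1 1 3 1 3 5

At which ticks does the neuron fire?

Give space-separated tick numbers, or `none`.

Answer: 0 3 4 7 9 10

Derivation:
t=0: input=5 -> V=0 FIRE
t=1: input=3 -> V=21
t=2: input=1 -> V=21
t=3: input=2 -> V=0 FIRE
t=4: input=4 -> V=0 FIRE
t=5: input=1 -> V=7
t=6: input=1 -> V=11
t=7: input=3 -> V=0 FIRE
t=8: input=1 -> V=7
t=9: input=3 -> V=0 FIRE
t=10: input=5 -> V=0 FIRE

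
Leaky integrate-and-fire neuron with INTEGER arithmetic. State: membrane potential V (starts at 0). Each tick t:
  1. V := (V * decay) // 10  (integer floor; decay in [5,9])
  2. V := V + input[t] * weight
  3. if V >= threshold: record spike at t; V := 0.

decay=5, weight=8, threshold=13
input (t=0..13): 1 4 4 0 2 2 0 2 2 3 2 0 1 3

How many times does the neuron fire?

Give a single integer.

t=0: input=1 -> V=8
t=1: input=4 -> V=0 FIRE
t=2: input=4 -> V=0 FIRE
t=3: input=0 -> V=0
t=4: input=2 -> V=0 FIRE
t=5: input=2 -> V=0 FIRE
t=6: input=0 -> V=0
t=7: input=2 -> V=0 FIRE
t=8: input=2 -> V=0 FIRE
t=9: input=3 -> V=0 FIRE
t=10: input=2 -> V=0 FIRE
t=11: input=0 -> V=0
t=12: input=1 -> V=8
t=13: input=3 -> V=0 FIRE

Answer: 9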